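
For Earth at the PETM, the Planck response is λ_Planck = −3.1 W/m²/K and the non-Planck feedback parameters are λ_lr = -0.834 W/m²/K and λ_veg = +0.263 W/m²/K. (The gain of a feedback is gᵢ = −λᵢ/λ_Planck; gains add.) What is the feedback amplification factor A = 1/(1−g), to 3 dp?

0.844

Convert to gains: g_lr = -0.834/3.1 = -0.269; g_veg = 0.263/3.1 = 0.08484.
Total gain g = -0.18416.
A = 1/(1 + 0.18416) = 0.844.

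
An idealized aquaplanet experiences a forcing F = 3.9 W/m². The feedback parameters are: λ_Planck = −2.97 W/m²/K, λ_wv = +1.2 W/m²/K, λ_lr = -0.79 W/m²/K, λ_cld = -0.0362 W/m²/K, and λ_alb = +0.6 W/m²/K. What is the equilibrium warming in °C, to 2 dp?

Net feedback parameter λ = (−2.97) + (+1.2) + (-0.79) + (-0.0362) + (+0.6) = -1.9962 W/m²/K.
ΔT = −F/λ = −3.9/(-1.9962) = 1.95 °C.

1.95 °C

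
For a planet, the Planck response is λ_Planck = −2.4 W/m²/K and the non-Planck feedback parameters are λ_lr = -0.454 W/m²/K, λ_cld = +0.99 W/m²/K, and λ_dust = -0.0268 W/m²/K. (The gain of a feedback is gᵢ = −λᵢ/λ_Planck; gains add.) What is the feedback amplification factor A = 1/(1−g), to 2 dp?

Convert to gains: g_lr = -0.454/2.4 = -0.1892; g_cld = 0.99/2.4 = 0.4125; g_dust = -0.0268/2.4 = -0.01117.
Total gain g = 0.21213.
A = 1/(1 − 0.21213) = 1.27.

1.27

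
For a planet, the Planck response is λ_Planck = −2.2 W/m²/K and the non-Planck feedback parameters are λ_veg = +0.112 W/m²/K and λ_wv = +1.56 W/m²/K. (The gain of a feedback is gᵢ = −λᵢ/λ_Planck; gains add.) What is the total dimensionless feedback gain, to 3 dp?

Convert to gains: g_veg = 0.112/2.2 = 0.05091; g_wv = 1.56/2.2 = 0.7091.
Total gain g = 0.76001.

0.760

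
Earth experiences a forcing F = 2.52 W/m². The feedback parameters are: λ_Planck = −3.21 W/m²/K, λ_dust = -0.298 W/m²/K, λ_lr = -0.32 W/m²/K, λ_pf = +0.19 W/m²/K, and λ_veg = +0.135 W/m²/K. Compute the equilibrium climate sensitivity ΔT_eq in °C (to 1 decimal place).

Net feedback parameter λ = (−3.21) + (-0.298) + (-0.32) + (+0.19) + (+0.135) = -3.503 W/m²/K.
ΔT = −F/λ = −2.52/(-3.503) = 0.7 °C.

0.7 °C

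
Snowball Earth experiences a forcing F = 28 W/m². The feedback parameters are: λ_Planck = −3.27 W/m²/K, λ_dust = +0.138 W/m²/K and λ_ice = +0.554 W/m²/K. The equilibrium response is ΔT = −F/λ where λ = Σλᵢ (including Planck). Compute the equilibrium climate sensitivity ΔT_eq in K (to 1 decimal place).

Net feedback parameter λ = (−3.27) + (+0.138) + (+0.554) = -2.578 W/m²/K.
ΔT = −F/λ = −28/(-2.578) = 10.9 K.

10.9 K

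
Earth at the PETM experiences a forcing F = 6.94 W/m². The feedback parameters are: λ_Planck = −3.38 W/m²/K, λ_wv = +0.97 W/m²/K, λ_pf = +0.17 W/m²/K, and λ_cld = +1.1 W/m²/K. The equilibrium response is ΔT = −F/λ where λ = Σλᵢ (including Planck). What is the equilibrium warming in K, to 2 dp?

6.09 K

Net feedback parameter λ = (−3.38) + (+0.97) + (+0.17) + (+1.1) = -1.14 W/m²/K.
ΔT = −F/λ = −6.94/(-1.14) = 6.09 K.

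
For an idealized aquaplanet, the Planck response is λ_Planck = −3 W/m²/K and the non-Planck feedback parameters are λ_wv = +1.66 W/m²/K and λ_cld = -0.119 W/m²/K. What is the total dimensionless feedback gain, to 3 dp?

Convert to gains: g_wv = 1.66/3 = 0.5533; g_cld = -0.119/3 = -0.03967.
Total gain g = 0.51363.

0.514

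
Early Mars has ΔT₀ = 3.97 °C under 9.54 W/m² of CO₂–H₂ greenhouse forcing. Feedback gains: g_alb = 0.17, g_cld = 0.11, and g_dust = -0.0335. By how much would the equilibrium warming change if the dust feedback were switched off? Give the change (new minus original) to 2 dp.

0.25 °C

Original: g = 0.2465, ΔT = 3.97/(1−0.2465) = 5.2687 °C.
Without dust: g' = 0.28, ΔT' = 3.97/(1−0.28) = 5.5139 °C.
Change = 5.5139 − 5.2687 = 0.25 °C.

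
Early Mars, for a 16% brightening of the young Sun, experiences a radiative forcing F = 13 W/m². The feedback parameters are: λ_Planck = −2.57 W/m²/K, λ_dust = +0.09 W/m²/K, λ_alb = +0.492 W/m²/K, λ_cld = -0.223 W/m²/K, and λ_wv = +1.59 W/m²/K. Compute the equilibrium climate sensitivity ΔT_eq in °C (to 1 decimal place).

20.9 °C

Net feedback parameter λ = (−2.57) + (+0.09) + (+0.492) + (-0.223) + (+1.59) = -0.621 W/m²/K.
ΔT = −F/λ = −13/(-0.621) = 20.9 °C.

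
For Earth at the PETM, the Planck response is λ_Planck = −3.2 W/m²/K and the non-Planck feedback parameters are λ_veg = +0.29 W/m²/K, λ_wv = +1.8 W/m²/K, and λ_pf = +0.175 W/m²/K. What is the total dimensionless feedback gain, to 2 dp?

0.71

Convert to gains: g_veg = 0.29/3.2 = 0.09062; g_wv = 1.8/3.2 = 0.5625; g_pf = 0.175/3.2 = 0.05469.
Total gain g = 0.70781.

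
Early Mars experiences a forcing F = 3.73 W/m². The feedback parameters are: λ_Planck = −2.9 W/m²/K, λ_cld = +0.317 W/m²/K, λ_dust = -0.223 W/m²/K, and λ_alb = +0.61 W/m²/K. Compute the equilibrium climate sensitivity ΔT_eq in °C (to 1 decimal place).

1.7 °C

Net feedback parameter λ = (−2.9) + (+0.317) + (-0.223) + (+0.61) = -2.196 W/m²/K.
ΔT = −F/λ = −3.73/(-2.196) = 1.7 °C.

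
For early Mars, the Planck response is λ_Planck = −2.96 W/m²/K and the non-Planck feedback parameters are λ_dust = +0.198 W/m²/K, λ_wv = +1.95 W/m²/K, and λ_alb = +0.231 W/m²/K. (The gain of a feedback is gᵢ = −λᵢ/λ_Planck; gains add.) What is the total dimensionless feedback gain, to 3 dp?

0.804

Convert to gains: g_dust = 0.198/2.96 = 0.06689; g_wv = 1.95/2.96 = 0.6588; g_alb = 0.231/2.96 = 0.07804.
Total gain g = 0.80373.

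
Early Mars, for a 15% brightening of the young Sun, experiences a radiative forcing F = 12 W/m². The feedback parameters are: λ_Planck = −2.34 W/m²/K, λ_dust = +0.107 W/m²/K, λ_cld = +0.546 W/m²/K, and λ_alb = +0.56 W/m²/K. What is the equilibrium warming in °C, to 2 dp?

10.65 °C

Net feedback parameter λ = (−2.34) + (+0.107) + (+0.546) + (+0.56) = -1.127 W/m²/K.
ΔT = −F/λ = −12/(-1.127) = 10.65 °C.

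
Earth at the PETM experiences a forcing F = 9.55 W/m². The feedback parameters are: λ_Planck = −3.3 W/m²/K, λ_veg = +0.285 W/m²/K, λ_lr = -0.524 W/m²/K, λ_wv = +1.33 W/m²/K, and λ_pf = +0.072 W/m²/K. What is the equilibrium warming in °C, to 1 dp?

Net feedback parameter λ = (−3.3) + (+0.285) + (-0.524) + (+1.33) + (+0.072) = -2.137 W/m²/K.
ΔT = −F/λ = −9.55/(-2.137) = 4.5 °C.

4.5 °C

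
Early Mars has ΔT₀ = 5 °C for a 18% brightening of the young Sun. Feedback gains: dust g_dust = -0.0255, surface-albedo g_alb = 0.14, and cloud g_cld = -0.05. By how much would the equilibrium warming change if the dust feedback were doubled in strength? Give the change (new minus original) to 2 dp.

-0.14 °C

Original: g = 0.0645, ΔT = 5/(1−0.0645) = 5.3447 °C.
With doubled dust: g' = 0.039, ΔT' = 5/(1−0.039) = 5.2029 °C.
Change = 5.2029 − 5.3447 = -0.14 °C.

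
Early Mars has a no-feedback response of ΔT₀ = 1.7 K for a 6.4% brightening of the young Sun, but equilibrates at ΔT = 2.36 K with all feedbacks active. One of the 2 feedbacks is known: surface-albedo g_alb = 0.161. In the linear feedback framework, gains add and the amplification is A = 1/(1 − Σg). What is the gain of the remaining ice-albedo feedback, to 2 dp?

0.12

Amplification A = ΔT/ΔT₀ = 2.36/1.7 = 1.388.
Total gain g = 1 − 1/A = 1 − 1/1.388 = 0.2795.
The known gain is 0.161.
g_ice = 0.2795 − 0.161 = 0.12.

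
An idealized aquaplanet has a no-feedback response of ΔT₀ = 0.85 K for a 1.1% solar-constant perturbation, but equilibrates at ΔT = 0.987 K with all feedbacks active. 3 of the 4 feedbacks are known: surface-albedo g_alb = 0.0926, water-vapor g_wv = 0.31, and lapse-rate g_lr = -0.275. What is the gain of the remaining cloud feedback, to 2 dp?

0.01

Amplification A = ΔT/ΔT₀ = 0.987/0.85 = 1.161.
Total gain g = 1 − 1/A = 1 − 1/1.161 = 0.1387.
Known gains sum to 0.0926 + 0.31 − 0.275 = 0.1276.
g_cld = 0.1387 − 0.1276 = 0.01.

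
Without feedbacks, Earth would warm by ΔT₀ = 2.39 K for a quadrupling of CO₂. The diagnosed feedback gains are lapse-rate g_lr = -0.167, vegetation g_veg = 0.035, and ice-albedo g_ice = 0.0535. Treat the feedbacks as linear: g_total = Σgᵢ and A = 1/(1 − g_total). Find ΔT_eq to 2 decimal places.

2.22 K

Total gain g = -0.167 + 0.035 + 0.0535 = -0.0785.
Amplification A = 1/(1 + 0.0785) = 0.9272.
ΔT = 2.39 × 0.9272 = 2.22 K.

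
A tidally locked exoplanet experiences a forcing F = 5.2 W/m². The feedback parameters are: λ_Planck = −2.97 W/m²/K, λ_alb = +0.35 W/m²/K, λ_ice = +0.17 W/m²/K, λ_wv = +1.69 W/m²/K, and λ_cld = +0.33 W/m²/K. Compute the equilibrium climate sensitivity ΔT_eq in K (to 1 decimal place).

12.1 K

Net feedback parameter λ = (−2.97) + (+0.35) + (+0.17) + (+1.69) + (+0.33) = -0.43 W/m²/K.
ΔT = −F/λ = −5.2/(-0.43) = 12.1 K.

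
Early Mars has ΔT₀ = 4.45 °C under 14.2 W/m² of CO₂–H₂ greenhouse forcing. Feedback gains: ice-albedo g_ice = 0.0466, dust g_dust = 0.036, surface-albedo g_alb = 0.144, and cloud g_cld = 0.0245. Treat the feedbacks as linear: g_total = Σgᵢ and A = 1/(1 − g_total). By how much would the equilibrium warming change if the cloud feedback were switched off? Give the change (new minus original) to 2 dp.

Original: g = 0.2511, ΔT = 4.45/(1−0.2511) = 5.9420 °C.
Without cloud: g' = 0.2266, ΔT' = 4.45/(1−0.2266) = 5.7538 °C.
Change = 5.7538 − 5.9420 = -0.19 °C.

-0.19 °C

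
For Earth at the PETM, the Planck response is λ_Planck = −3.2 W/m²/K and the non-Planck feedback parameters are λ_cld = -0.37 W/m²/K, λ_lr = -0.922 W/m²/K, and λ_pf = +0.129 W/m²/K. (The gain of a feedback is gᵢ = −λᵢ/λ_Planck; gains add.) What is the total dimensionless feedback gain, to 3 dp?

Convert to gains: g_cld = -0.37/3.2 = -0.1156; g_lr = -0.922/3.2 = -0.2881; g_pf = 0.129/3.2 = 0.04031.
Total gain g = -0.36339.

-0.363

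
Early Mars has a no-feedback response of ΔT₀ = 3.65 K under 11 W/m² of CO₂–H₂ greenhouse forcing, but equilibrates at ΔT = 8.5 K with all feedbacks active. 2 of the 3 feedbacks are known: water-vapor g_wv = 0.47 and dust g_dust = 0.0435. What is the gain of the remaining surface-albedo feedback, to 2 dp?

Amplification A = ΔT/ΔT₀ = 8.5/3.65 = 2.329.
Total gain g = 1 − 1/A = 1 − 1/2.329 = 0.5706.
Known gains sum to 0.47 + 0.0435 = 0.5135.
g_alb = 0.5706 − 0.5135 = 0.06.

0.06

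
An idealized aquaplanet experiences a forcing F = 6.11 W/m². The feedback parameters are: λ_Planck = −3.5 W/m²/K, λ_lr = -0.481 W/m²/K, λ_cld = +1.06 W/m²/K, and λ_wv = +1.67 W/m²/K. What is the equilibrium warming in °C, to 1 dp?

4.9 °C

Net feedback parameter λ = (−3.5) + (-0.481) + (+1.06) + (+1.67) = -1.251 W/m²/K.
ΔT = −F/λ = −6.11/(-1.251) = 4.9 °C.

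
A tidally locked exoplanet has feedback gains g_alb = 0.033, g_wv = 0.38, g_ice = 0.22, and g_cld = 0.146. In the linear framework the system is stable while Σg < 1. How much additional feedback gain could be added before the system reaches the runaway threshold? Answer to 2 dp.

0.22

Current total gain = 0.033 + 0.38 + 0.22 + 0.146 = 0.779.
Margin to runaway = 1 − 0.779 = 0.22.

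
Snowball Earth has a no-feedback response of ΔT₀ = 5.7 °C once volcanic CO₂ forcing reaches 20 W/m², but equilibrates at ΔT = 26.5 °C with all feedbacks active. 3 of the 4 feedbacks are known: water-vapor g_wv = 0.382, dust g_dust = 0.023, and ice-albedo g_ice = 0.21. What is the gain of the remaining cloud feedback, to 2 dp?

Amplification A = ΔT/ΔT₀ = 26.5/5.7 = 4.649.
Total gain g = 1 − 1/A = 1 − 1/4.649 = 0.7849.
Known gains sum to 0.382 + 0.023 + 0.21 = 0.615.
g_cld = 0.7849 − 0.615 = 0.17.

0.17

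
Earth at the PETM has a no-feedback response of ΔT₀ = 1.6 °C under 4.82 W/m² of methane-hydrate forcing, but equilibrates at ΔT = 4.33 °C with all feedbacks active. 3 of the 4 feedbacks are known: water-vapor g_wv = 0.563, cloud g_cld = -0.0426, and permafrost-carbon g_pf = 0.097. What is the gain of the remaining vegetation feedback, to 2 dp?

0.01

Amplification A = ΔT/ΔT₀ = 4.33/1.6 = 2.706.
Total gain g = 1 − 1/A = 1 − 1/2.706 = 0.6305.
Known gains sum to 0.563 − 0.0426 + 0.097 = 0.6174.
g_veg = 0.6305 − 0.6174 = 0.01.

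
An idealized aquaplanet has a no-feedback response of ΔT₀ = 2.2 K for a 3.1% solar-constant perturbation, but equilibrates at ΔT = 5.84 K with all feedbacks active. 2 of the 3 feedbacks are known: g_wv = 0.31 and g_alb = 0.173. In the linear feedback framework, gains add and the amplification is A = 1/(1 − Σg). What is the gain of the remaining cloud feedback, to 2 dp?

Amplification A = ΔT/ΔT₀ = 5.84/2.2 = 2.655.
Total gain g = 1 − 1/A = 1 − 1/2.655 = 0.6234.
Known gains sum to 0.31 + 0.173 = 0.483.
g_cld = 0.6234 − 0.483 = 0.14.

0.14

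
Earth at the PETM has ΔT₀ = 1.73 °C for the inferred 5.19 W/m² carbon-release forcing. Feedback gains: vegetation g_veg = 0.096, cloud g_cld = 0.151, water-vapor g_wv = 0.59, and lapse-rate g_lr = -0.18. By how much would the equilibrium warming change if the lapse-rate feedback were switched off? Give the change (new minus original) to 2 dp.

5.57 °C

Original: g = 0.657, ΔT = 1.73/(1−0.657) = 5.0437 °C.
Without lapse-rate: g' = 0.837, ΔT' = 1.73/(1−0.837) = 10.6135 °C.
Change = 10.6135 − 5.0437 = 5.57 °C.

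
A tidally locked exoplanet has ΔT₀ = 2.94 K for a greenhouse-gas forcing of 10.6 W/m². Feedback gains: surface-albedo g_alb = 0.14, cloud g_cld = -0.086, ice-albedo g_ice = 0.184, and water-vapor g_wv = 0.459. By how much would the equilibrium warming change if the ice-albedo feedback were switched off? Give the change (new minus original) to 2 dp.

Original: g = 0.697, ΔT = 2.94/(1−0.697) = 9.7030 K.
Without ice-albedo: g' = 0.513, ΔT' = 2.94/(1−0.513) = 6.0370 K.
Change = 6.0370 − 9.7030 = -3.67 K.

-3.67 K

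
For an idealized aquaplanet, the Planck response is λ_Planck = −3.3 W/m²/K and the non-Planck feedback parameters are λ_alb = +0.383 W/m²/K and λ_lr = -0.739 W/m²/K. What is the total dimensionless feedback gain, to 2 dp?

Convert to gains: g_alb = 0.383/3.3 = 0.1161; g_lr = -0.739/3.3 = -0.2239.
Total gain g = -0.1078.

-0.11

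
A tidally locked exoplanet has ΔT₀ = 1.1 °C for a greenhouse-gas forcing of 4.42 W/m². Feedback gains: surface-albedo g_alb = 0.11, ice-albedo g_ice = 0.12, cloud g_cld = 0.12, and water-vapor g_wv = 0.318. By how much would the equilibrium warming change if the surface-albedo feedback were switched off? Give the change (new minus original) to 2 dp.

Original: g = 0.668, ΔT = 1.1/(1−0.668) = 3.3133 °C.
Without surface-albedo: g' = 0.558, ΔT' = 1.1/(1−0.558) = 2.4887 °C.
Change = 2.4887 − 3.3133 = -0.82 °C.

-0.82 °C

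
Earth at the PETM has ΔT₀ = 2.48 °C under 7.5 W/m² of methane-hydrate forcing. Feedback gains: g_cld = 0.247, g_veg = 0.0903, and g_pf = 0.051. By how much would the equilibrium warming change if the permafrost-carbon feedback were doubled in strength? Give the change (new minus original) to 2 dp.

Original: g = 0.3883, ΔT = 2.48/(1−0.3883) = 4.0543 °C.
With doubled permafrost-carbon: g' = 0.4393, ΔT' = 2.48/(1−0.4393) = 4.4230 °C.
Change = 4.4230 − 4.0543 = 0.37 °C.

0.37 °C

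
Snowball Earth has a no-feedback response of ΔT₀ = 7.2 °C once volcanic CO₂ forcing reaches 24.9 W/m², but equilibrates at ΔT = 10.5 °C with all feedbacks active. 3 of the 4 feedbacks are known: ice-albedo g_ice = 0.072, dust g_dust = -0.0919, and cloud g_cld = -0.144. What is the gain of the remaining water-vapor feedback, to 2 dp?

0.48

Amplification A = ΔT/ΔT₀ = 10.5/7.2 = 1.458.
Total gain g = 1 − 1/A = 1 − 1/1.458 = 0.3141.
Known gains sum to 0.072 − 0.0919 − 0.144 = -0.1639.
g_wv = 0.3141 + 0.1639 = 0.48.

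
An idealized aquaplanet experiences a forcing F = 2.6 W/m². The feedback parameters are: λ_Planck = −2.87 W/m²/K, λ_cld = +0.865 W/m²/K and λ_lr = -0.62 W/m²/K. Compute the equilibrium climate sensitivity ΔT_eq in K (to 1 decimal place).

Net feedback parameter λ = (−2.87) + (+0.865) + (-0.62) = -2.625 W/m²/K.
ΔT = −F/λ = −2.6/(-2.625) = 1.0 K.

1.0 K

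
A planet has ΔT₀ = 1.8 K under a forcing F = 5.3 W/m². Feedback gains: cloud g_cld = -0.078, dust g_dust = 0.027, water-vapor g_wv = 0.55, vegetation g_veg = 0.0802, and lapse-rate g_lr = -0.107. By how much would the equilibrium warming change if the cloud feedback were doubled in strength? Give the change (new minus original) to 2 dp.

-0.44 K

Original: g = 0.4722, ΔT = 1.8/(1−0.4722) = 3.4104 K.
With doubled cloud: g' = 0.3942, ΔT' = 1.8/(1−0.3942) = 2.9713 K.
Change = 2.9713 − 3.4104 = -0.44 K.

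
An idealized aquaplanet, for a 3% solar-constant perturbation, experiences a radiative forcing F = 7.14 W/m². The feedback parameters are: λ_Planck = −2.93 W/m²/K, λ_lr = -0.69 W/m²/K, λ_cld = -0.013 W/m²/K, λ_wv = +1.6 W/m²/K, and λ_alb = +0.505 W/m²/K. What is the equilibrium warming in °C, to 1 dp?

4.7 °C

Net feedback parameter λ = (−2.93) + (-0.69) + (-0.013) + (+1.6) + (+0.505) = -1.528 W/m²/K.
ΔT = −F/λ = −7.14/(-1.528) = 4.7 °C.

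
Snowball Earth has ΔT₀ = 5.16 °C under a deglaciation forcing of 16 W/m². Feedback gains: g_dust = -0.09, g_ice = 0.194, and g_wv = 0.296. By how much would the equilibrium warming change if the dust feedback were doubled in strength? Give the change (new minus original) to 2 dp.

Original: g = 0.4, ΔT = 5.16/(1−0.4) = 8.6000 °C.
With doubled dust: g' = 0.31, ΔT' = 5.16/(1−0.31) = 7.4783 °C.
Change = 7.4783 − 8.6000 = -1.12 °C.

-1.12 °C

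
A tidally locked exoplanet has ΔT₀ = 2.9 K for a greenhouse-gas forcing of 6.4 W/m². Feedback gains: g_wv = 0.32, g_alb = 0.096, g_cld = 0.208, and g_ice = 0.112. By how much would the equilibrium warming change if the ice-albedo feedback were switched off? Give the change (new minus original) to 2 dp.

-3.27 K

Original: g = 0.736, ΔT = 2.9/(1−0.736) = 10.9848 K.
Without ice-albedo: g' = 0.624, ΔT' = 2.9/(1−0.624) = 7.7128 K.
Change = 7.7128 − 10.9848 = -3.27 K.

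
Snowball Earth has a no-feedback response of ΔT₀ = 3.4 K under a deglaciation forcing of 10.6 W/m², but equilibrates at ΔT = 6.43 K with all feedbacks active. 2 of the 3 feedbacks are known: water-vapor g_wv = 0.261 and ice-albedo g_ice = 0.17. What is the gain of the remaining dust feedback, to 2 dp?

Amplification A = ΔT/ΔT₀ = 6.43/3.4 = 1.891.
Total gain g = 1 − 1/A = 1 − 1/1.891 = 0.4712.
Known gains sum to 0.261 + 0.17 = 0.431.
g_dust = 0.4712 − 0.431 = 0.04.

0.04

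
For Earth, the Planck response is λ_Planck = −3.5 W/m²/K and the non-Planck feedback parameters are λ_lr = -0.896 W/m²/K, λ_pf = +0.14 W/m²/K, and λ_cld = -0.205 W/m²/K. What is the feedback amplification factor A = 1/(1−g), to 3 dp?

Convert to gains: g_lr = -0.896/3.5 = -0.256; g_pf = 0.14/3.5 = 0.04; g_cld = -0.205/3.5 = -0.05857.
Total gain g = -0.27457.
A = 1/(1 + 0.27457) = 0.785.

0.785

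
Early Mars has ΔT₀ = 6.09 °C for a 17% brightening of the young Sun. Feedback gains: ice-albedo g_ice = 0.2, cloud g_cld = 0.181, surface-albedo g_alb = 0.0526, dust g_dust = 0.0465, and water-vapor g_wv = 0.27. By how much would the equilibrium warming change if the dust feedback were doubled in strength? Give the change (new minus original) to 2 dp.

Original: g = 0.7501, ΔT = 6.09/(1−0.7501) = 24.3697 °C.
With doubled dust: g' = 0.7966, ΔT' = 6.09/(1−0.7966) = 29.9410 °C.
Change = 29.9410 − 24.3697 = 5.57 °C.

5.57 °C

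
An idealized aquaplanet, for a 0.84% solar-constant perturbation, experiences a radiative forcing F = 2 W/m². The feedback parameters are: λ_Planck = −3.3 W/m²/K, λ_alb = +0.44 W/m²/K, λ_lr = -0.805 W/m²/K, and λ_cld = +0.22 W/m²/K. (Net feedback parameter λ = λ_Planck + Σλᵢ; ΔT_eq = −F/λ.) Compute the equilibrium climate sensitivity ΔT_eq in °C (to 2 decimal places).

0.58 °C

Net feedback parameter λ = (−3.3) + (+0.44) + (-0.805) + (+0.22) = -3.445 W/m²/K.
ΔT = −F/λ = −2/(-3.445) = 0.58 °C.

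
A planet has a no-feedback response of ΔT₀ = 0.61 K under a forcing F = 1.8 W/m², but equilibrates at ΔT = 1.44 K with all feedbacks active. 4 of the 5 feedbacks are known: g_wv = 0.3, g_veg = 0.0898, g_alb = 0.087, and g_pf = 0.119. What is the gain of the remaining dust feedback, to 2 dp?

Amplification A = ΔT/ΔT₀ = 1.44/0.61 = 2.361.
Total gain g = 1 − 1/A = 1 − 1/2.361 = 0.5765.
Known gains sum to 0.3 + 0.0898 + 0.087 + 0.119 = 0.5958.
g_dust = 0.5765 − 0.5958 = -0.02.

-0.02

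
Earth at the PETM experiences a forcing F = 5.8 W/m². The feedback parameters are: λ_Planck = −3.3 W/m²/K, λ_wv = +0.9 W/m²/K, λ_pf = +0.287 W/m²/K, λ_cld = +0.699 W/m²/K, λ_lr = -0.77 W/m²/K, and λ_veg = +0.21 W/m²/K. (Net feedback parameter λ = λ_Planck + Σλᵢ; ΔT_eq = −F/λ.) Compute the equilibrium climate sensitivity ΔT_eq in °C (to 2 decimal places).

2.94 °C

Net feedback parameter λ = (−3.3) + (+0.9) + (+0.287) + (+0.699) + (-0.77) + (+0.21) = -1.974 W/m²/K.
ΔT = −F/λ = −5.8/(-1.974) = 2.94 °C.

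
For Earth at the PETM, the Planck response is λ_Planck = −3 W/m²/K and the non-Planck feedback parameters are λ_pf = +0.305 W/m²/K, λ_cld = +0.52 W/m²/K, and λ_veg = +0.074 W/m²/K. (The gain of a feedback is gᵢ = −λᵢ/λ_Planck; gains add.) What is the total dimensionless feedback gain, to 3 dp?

0.300

Convert to gains: g_pf = 0.305/3 = 0.1017; g_cld = 0.52/3 = 0.1733; g_veg = 0.074/3 = 0.02467.
Total gain g = 0.29967.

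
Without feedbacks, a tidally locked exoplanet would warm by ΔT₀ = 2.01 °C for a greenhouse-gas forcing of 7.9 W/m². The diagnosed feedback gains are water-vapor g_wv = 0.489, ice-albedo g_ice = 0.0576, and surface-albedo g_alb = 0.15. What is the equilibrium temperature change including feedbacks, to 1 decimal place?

6.6 °C

Total gain g = 0.489 + 0.0576 + 0.15 = 0.6966.
Amplification A = 1/(1 − 0.6966) = 3.296.
ΔT = 2.01 × 3.296 = 6.6 °C.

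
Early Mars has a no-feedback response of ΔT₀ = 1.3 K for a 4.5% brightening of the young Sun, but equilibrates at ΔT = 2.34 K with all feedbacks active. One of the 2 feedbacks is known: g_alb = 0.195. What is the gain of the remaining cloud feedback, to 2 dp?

Amplification A = ΔT/ΔT₀ = 2.34/1.3 = 1.8.
Total gain g = 1 − 1/A = 1 − 1/1.8 = 0.4444.
The known gain is 0.195.
g_cld = 0.4444 − 0.195 = 0.25.

0.25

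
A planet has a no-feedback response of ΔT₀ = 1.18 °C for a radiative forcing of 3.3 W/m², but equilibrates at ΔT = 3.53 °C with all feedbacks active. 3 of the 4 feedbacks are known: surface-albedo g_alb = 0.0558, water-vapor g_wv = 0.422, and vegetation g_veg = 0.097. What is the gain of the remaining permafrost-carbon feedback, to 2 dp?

Amplification A = ΔT/ΔT₀ = 3.53/1.18 = 2.992.
Total gain g = 1 − 1/A = 1 − 1/2.992 = 0.6658.
Known gains sum to 0.0558 + 0.422 + 0.097 = 0.5748.
g_pf = 0.6658 − 0.5748 = 0.09.

0.09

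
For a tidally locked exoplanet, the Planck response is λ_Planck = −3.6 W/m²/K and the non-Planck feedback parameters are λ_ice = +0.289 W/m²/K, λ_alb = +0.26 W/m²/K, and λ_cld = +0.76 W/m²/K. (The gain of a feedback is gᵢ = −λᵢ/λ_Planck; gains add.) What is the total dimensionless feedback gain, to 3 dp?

0.364

Convert to gains: g_ice = 0.289/3.6 = 0.08028; g_alb = 0.26/3.6 = 0.07222; g_cld = 0.76/3.6 = 0.2111.
Total gain g = 0.3636.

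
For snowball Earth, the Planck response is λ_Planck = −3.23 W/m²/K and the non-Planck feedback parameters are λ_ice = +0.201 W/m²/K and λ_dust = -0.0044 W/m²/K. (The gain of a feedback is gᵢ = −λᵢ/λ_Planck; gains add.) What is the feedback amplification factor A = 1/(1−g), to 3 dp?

Convert to gains: g_ice = 0.201/3.23 = 0.06223; g_dust = -0.0044/3.23 = -0.001362.
Total gain g = 0.060868.
A = 1/(1 − 0.060868) = 1.065.

1.065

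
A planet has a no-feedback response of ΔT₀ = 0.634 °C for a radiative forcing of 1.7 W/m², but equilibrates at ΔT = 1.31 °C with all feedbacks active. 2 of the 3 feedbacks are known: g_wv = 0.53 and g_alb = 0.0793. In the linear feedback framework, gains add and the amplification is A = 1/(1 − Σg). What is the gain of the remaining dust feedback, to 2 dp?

Amplification A = ΔT/ΔT₀ = 1.31/0.634 = 2.066.
Total gain g = 1 − 1/A = 1 − 1/2.066 = 0.516.
Known gains sum to 0.53 + 0.0793 = 0.6093.
g_dust = 0.516 − 0.6093 = -0.09.

-0.09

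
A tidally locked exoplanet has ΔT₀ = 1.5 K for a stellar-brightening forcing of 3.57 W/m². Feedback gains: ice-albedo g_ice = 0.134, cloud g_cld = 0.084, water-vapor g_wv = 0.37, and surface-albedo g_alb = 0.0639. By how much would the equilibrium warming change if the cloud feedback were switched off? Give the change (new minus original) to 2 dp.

-0.84 K

Original: g = 0.6519, ΔT = 1.5/(1−0.6519) = 4.3091 K.
Without cloud: g' = 0.5679, ΔT' = 1.5/(1−0.5679) = 3.4714 K.
Change = 3.4714 − 4.3091 = -0.84 K.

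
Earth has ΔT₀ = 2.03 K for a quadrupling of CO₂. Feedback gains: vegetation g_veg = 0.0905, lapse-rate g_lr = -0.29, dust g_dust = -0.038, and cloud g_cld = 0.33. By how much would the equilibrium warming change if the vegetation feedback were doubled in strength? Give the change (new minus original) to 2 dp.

0.25 K

Original: g = 0.0925, ΔT = 2.03/(1−0.0925) = 2.2369 K.
With doubled vegetation: g' = 0.183, ΔT' = 2.03/(1−0.183) = 2.4847 K.
Change = 2.4847 − 2.2369 = 0.25 K.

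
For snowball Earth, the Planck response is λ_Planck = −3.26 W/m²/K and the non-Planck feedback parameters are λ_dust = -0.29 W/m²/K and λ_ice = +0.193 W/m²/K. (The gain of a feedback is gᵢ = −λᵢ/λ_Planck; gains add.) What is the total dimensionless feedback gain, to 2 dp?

-0.03

Convert to gains: g_dust = -0.29/3.26 = -0.08896; g_ice = 0.193/3.26 = 0.0592.
Total gain g = -0.02976.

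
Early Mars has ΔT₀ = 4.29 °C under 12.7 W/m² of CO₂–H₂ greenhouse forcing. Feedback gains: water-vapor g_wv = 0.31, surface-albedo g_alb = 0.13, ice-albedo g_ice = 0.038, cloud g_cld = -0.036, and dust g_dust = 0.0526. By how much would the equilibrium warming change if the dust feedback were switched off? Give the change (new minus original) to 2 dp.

Original: g = 0.4946, ΔT = 4.29/(1−0.4946) = 8.4883 °C.
Without dust: g' = 0.442, ΔT' = 4.29/(1−0.442) = 7.6882 °C.
Change = 7.6882 − 8.4883 = -0.80 °C.

-0.80 °C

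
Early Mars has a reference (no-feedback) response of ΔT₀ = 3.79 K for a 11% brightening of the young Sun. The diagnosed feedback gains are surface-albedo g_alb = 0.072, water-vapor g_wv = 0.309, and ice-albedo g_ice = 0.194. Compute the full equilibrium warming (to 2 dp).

Total gain g = 0.072 + 0.309 + 0.194 = 0.575.
Amplification A = 1/(1 − 0.575) = 2.353.
ΔT = 3.79 × 2.353 = 8.92 K.

8.92 K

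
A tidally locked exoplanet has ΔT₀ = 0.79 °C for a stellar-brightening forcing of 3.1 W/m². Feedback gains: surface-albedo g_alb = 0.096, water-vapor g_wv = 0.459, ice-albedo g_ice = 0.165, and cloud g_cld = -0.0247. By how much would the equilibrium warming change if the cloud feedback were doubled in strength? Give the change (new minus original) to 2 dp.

Original: g = 0.6953, ΔT = 0.79/(1−0.6953) = 2.5927 °C.
With doubled cloud: g' = 0.6706, ΔT' = 0.79/(1−0.6706) = 2.3983 °C.
Change = 2.3983 − 2.5927 = -0.19 °C.

-0.19 °C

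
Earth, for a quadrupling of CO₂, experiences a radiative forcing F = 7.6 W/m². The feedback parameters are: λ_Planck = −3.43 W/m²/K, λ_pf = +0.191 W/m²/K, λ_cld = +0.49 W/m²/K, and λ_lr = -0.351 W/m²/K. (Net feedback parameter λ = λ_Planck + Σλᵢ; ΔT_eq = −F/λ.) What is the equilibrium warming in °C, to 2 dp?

2.45 °C

Net feedback parameter λ = (−3.43) + (+0.191) + (+0.49) + (-0.351) = -3.1 W/m²/K.
ΔT = −F/λ = −7.6/(-3.1) = 2.45 °C.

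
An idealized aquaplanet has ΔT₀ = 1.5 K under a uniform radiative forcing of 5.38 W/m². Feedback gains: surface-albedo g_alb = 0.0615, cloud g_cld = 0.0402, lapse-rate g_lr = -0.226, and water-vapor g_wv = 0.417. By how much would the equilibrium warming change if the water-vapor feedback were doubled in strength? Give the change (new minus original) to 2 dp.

Original: g = 0.2927, ΔT = 1.5/(1−0.2927) = 2.1207 K.
With doubled water-vapor: g' = 0.7097, ΔT' = 1.5/(1−0.7097) = 5.1671 K.
Change = 5.1671 − 2.1207 = 3.05 K.

3.05 K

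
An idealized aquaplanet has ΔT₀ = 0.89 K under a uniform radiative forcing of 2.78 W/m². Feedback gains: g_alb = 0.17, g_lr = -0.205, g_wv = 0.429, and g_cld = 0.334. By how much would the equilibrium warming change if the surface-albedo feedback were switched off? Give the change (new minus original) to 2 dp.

Original: g = 0.728, ΔT = 0.89/(1−0.728) = 3.2721 K.
Without surface-albedo: g' = 0.558, ΔT' = 0.89/(1−0.558) = 2.0136 K.
Change = 2.0136 − 3.2721 = -1.26 K.

-1.26 K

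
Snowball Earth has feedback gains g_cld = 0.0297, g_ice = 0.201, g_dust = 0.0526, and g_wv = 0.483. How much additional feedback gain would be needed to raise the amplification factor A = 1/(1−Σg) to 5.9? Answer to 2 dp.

Current total gain = 0.7663.
Target gain for A = 5.9: g* = 1 − 1/5.9 = 0.8305.
Additional gain needed = 0.8305 − 0.7663 = 0.06.

0.06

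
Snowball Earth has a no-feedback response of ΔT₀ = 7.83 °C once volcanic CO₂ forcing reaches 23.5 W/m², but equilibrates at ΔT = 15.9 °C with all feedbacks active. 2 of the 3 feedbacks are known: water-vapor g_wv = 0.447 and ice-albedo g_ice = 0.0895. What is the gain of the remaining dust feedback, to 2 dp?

Amplification A = ΔT/ΔT₀ = 15.9/7.83 = 2.031.
Total gain g = 1 − 1/A = 1 − 1/2.031 = 0.5076.
Known gains sum to 0.447 + 0.0895 = 0.5365.
g_dust = 0.5076 − 0.5365 = -0.03.

-0.03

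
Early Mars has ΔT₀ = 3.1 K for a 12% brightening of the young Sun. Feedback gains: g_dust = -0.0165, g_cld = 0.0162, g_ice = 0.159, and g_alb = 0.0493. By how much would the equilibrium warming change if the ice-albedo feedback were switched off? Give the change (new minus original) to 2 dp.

-0.65 K

Original: g = 0.208, ΔT = 3.1/(1−0.208) = 3.9141 K.
Without ice-albedo: g' = 0.049, ΔT' = 3.1/(1−0.049) = 3.2597 K.
Change = 3.2597 − 3.9141 = -0.65 K.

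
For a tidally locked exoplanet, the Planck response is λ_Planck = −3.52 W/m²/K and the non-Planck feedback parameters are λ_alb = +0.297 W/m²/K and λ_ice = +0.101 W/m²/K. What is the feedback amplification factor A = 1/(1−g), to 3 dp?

1.127

Convert to gains: g_alb = 0.297/3.52 = 0.08437; g_ice = 0.101/3.52 = 0.02869.
Total gain g = 0.11306.
A = 1/(1 − 0.11306) = 1.127.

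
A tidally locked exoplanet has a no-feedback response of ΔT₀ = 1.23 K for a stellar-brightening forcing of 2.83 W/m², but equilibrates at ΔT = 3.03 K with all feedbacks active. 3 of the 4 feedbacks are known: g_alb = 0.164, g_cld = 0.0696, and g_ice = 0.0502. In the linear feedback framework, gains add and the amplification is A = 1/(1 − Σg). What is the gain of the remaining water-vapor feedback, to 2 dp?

Amplification A = ΔT/ΔT₀ = 3.03/1.23 = 2.463.
Total gain g = 1 − 1/A = 1 − 1/2.463 = 0.594.
Known gains sum to 0.164 + 0.0696 + 0.0502 = 0.2838.
g_wv = 0.594 − 0.2838 = 0.31.

0.31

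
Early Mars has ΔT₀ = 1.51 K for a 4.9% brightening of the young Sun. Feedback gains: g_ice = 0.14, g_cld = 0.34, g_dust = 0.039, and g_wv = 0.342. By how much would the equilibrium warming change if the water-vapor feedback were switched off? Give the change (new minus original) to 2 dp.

-7.72 K

Original: g = 0.861, ΔT = 1.51/(1−0.861) = 10.8633 K.
Without water-vapor: g' = 0.519, ΔT' = 1.51/(1−0.519) = 3.1393 K.
Change = 3.1393 − 10.8633 = -7.72 K.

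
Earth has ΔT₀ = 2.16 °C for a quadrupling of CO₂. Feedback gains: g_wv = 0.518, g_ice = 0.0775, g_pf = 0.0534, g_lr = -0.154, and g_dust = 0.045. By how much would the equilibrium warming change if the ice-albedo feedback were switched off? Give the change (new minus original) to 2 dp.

-0.68 °C

Original: g = 0.5399, ΔT = 2.16/(1−0.5399) = 4.6946 °C.
Without ice-albedo: g' = 0.4624, ΔT' = 2.16/(1−0.4624) = 4.0179 °C.
Change = 4.0179 − 4.6946 = -0.68 °C.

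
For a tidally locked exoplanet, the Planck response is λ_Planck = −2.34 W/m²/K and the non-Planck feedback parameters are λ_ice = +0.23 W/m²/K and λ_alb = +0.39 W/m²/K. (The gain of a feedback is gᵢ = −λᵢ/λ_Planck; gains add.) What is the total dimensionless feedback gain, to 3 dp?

Convert to gains: g_ice = 0.23/2.34 = 0.09829; g_alb = 0.39/2.34 = 0.1667.
Total gain g = 0.26499.

0.265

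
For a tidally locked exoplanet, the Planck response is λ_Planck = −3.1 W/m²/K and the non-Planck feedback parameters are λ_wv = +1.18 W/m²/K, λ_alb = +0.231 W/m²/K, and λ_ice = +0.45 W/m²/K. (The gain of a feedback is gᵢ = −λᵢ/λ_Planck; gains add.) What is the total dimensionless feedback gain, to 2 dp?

Convert to gains: g_wv = 1.18/3.1 = 0.3806; g_alb = 0.231/3.1 = 0.07452; g_ice = 0.45/3.1 = 0.1452.
Total gain g = 0.60032.

0.60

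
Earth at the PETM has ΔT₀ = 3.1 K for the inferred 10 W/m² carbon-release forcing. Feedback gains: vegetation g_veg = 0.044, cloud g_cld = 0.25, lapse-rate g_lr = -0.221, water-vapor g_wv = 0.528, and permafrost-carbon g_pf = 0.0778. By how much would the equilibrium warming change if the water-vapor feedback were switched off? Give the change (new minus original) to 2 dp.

-6.00 K

Original: g = 0.6788, ΔT = 3.1/(1−0.6788) = 9.6513 K.
Without water-vapor: g' = 0.1508, ΔT' = 3.1/(1−0.1508) = 3.6505 K.
Change = 3.6505 − 9.6513 = -6.00 K.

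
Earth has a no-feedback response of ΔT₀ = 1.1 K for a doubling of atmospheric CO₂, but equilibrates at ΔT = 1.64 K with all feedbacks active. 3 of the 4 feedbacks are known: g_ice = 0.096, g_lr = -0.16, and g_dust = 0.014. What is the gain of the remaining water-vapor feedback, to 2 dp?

0.38

Amplification A = ΔT/ΔT₀ = 1.64/1.1 = 1.491.
Total gain g = 1 − 1/A = 1 − 1/1.491 = 0.3293.
Known gains sum to 0.096 − 0.16 + 0.014 = -0.05.
g_wv = 0.3293 + 0.05 = 0.38.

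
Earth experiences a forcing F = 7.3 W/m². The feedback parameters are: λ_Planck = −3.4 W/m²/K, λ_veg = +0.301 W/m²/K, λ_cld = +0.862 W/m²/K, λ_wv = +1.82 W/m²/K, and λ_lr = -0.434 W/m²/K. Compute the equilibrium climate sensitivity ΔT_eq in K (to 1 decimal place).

Net feedback parameter λ = (−3.4) + (+0.301) + (+0.862) + (+1.82) + (-0.434) = -0.851 W/m²/K.
ΔT = −F/λ = −7.3/(-0.851) = 8.6 K.

8.6 K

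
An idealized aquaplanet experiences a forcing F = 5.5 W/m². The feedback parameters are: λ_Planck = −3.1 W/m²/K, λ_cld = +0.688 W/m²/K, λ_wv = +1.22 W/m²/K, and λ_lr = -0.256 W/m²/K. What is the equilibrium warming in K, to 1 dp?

3.8 K

Net feedback parameter λ = (−3.1) + (+0.688) + (+1.22) + (-0.256) = -1.448 W/m²/K.
ΔT = −F/λ = −5.5/(-1.448) = 3.8 K.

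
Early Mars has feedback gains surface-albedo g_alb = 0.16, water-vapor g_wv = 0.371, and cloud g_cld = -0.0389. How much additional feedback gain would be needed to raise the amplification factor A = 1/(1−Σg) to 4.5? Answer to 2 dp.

Current total gain = 0.4921.
Target gain for A = 4.5: g* = 1 − 1/4.5 = 0.7778.
Additional gain needed = 0.7778 − 0.4921 = 0.29.

0.29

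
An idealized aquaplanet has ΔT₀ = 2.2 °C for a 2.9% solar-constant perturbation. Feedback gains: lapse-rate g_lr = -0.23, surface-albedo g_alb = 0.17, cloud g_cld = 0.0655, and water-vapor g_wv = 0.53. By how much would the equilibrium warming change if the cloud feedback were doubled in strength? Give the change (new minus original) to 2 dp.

0.78 °C

Original: g = 0.5355, ΔT = 2.2/(1−0.5355) = 4.7363 °C.
With doubled cloud: g' = 0.601, ΔT' = 2.2/(1−0.601) = 5.5138 °C.
Change = 5.5138 − 4.7363 = 0.78 °C.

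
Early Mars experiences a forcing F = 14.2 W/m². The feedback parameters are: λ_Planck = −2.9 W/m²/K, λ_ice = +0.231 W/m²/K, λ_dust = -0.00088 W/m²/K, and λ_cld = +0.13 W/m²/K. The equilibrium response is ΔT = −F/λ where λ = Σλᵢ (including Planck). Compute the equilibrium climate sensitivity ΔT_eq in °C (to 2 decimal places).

5.59 °C

Net feedback parameter λ = (−2.9) + (+0.231) + (-0.00088) + (+0.13) = -2.53988 W/m²/K.
ΔT = −F/λ = −14.2/(-2.53988) = 5.59 °C.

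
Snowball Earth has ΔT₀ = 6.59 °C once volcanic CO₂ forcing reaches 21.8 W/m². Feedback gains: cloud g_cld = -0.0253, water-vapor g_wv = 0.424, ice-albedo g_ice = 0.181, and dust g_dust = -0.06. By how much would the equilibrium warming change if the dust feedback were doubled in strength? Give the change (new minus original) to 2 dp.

Original: g = 0.5197, ΔT = 6.59/(1−0.5197) = 13.7206 °C.
With doubled dust: g' = 0.4597, ΔT' = 6.59/(1−0.4597) = 12.1969 °C.
Change = 12.1969 − 13.7206 = -1.52 °C.

-1.52 °C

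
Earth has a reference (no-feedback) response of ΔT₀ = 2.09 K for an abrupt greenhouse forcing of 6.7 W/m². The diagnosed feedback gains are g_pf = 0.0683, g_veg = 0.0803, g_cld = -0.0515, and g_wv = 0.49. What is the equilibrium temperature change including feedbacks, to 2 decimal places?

5.06 K

Total gain g = 0.0683 + 0.0803 − 0.0515 + 0.49 = 0.5871.
Amplification A = 1/(1 − 0.5871) = 2.422.
ΔT = 2.09 × 2.422 = 5.06 K.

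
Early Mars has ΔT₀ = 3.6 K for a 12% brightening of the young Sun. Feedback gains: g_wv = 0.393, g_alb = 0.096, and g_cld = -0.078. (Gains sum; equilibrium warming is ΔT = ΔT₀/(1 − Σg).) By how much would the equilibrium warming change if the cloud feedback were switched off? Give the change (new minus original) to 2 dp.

0.93 K

Original: g = 0.411, ΔT = 3.6/(1−0.411) = 6.1121 K.
Without cloud: g' = 0.489, ΔT' = 3.6/(1−0.489) = 7.0450 K.
Change = 7.0450 − 6.1121 = 0.93 K.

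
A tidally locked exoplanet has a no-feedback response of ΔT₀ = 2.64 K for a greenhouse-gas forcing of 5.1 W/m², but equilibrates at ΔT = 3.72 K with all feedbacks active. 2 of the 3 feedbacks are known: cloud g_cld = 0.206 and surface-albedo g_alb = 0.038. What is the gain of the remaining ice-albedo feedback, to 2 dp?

Amplification A = ΔT/ΔT₀ = 3.72/2.64 = 1.409.
Total gain g = 1 − 1/A = 1 − 1/1.409 = 0.2903.
Known gains sum to 0.206 + 0.038 = 0.244.
g_ice = 0.2903 − 0.244 = 0.05.

0.05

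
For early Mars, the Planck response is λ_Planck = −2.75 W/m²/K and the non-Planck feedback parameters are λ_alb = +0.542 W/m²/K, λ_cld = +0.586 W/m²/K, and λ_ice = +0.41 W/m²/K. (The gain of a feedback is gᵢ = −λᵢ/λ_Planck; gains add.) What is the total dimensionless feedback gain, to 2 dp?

Convert to gains: g_alb = 0.542/2.75 = 0.1971; g_cld = 0.586/2.75 = 0.2131; g_ice = 0.41/2.75 = 0.1491.
Total gain g = 0.5593.

0.56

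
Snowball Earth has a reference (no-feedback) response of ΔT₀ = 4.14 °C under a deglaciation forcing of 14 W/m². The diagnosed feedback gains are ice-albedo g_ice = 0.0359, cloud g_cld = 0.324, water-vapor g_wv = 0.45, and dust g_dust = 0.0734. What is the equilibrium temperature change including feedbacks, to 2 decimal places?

Total gain g = 0.0359 + 0.324 + 0.45 + 0.0734 = 0.8833.
Amplification A = 1/(1 − 0.8833) = 8.569.
ΔT = 4.14 × 8.569 = 35.48 °C.

35.48 °C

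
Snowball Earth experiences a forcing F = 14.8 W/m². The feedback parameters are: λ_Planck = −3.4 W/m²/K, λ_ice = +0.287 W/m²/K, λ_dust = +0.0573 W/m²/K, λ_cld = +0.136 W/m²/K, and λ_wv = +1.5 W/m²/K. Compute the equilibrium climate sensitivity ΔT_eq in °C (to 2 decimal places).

10.42 °C

Net feedback parameter λ = (−3.4) + (+0.287) + (+0.0573) + (+0.136) + (+1.5) = -1.4197 W/m²/K.
ΔT = −F/λ = −14.8/(-1.4197) = 10.42 °C.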